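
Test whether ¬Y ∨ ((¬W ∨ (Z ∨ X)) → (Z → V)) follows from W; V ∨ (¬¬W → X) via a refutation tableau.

Initial set: {T W; T (V ∨ (¬¬W → X)); F (¬Y ∨ ((¬W ∨ (Z ∨ X)) → (Z → V)))}.
F (¬Y ∨ ((¬W ∨ (Z ∨ X)) → (Z → V))): α-rule — add F ¬Y, F ((¬W ∨ (Z ∨ X)) → (Z → V)).
F ((¬W ∨ (Z ∨ X)) → (Z → V)): α-rule — add T (¬W ∨ (Z ∨ X)), F (Z → V).
F (Z → V): α-rule — add T Z, F V.
T (V ∨ (¬¬W → X)): β-rule — branch into T V  //  T (¬¬W → X).
  branch 1 (add T V):
    × closes — contains both V and ¬V.
  branch 2 (add T (¬¬W → X)):
    T (¬W ∨ (Z ∨ X)): β-rule — branch into T ¬W  //  T (Z ∨ X).
      branch 2.1 (add T ¬W):
        × closes — contains both W and ¬W.
      branch 2.2 (add T (Z ∨ X)):
        T (¬¬W → X): β-rule — branch into F ¬¬W  //  T X.
          branch 2.2.1 (add F ¬¬W):
            F ¬¬W: drop double negation, giving F W.
            × closes — contains both W and ¬W.
          branch 2.2.2 (add T X):
            T (Z ∨ X): β-rule — branch into T Z  //  T X.
              branch 2.2.2.1 (add T Z):
                ○ open, literals {V=false, W=true, X=true, Y=true, Z=true}.
              branch 2.2.2.2 (add T X):
                ○ open, literals {V=false, W=true, X=true, Y=true, Z=true}.
3 branches closed, 2 open.
An open branch gives a countermodel: V=false, W=true, X=true, Y=true, Z=true (unmentioned atoms arbitrary); the premises hold there but the conclusion fails.

No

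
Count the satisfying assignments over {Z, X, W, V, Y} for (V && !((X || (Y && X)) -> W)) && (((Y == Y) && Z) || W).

Initial set: {T ((V && !((X || (Y && X)) -> W)) && (((Y == Y) && Z) || W))}.
T ((V && !((X || (Y && X)) -> W)) && (((Y == Y) && Z) || W)): α-rule — add T (V && !((X || (Y && X)) -> W)), T (((Y == Y) && Z) || W).
T (V && !((X || (Y && X)) -> W)): α-rule — add T V, T !((X || (Y && X)) -> W).
T !((X || (Y && X)) -> W): α-rule — add T (X || (Y && X)), F W.
T (((Y == Y) && Z) || W): β-rule — branch into T ((Y == Y) && Z)  //  T W.
  branch 1 (add T ((Y == Y) && Z)):
    T ((Y == Y) && Z): α-rule — add T (Y == Y), T Z.
    T (X || (Y && X)): β-rule — branch into T X  //  T (Y && X).
      branch 1.1 (add T X):
        T (Y == Y): β-rule — branch into T Y, T Y  //  F Y, F Y.
          branch 1.1.1 (add T Y, T Y):
            ○ open, literals {V=true, W=false, X=true, Y=true, Z=true}.
          branch 1.1.2 (add F Y, F Y):
            ○ open, literals {V=true, W=false, X=true, Y=false, Z=true}.
      branch 1.2 (add T (Y && X)):
        T (Y && X): α-rule — add T Y, T X.
        T (Y == Y): β-rule — branch into T Y, T Y  //  F Y, F Y.
          branch 1.2.1 (add T Y, T Y):
            ○ open, literals {V=true, W=false, X=true, Y=true, Z=true}.
          branch 1.2.2 (add F Y, F Y):
            × closes — contains both Y and !Y.
  branch 2 (add T W):
    × closes — contains both W and !W.
2 branches closed, 3 open.
Each open branch fixes some atoms; the unmentioned ones are free. Counting distinct full assignments: branch {V=true, W=false, X=true, Y=true, Z=true} (none free) contributes 1 new; branch {V=true, W=false, X=true, Y=false, Z=true} (none free) contributes 1 new; branch {V=true, W=false, X=true, Y=true, Z=true} (none free) contributes 0 new. Total: 2.

2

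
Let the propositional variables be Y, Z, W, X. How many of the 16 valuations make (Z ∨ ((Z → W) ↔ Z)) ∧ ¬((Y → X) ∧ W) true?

Initial set: {((Z ∨ ((Z → W) ↔ Z)) ∧ ¬((Y → X) ∧ W))}.
((Z ∨ ((Z → W) ↔ Z)) ∧ ¬((Y → X) ∧ W)): α-rule — add (Z ∨ ((Z → W) ↔ Z)), ¬((Y → X) ∧ W).
(Z ∨ ((Z → W) ↔ Z)): β-rule — branch into Z  //  ((Z → W) ↔ Z).
  branch 1 (add Z):
    ¬((Y → X) ∧ W): β-rule — branch into ¬(Y → X)  //  ¬W.
      branch 1.1 (add ¬(Y → X)):
        ¬(Y → X): α-rule — add Y, ¬X.
        ○ open, literals {X=0, Y=1, Z=1}.
      branch 1.2 (add ¬W):
        ○ open, literals {W=0, Z=1}.
  branch 2 (add ((Z → W) ↔ Z)):
    ¬((Y → X) ∧ W): β-rule — branch into ¬(Y → X)  //  ¬W.
      branch 2.1 (add ¬(Y → X)):
        ¬(Y → X): α-rule — add Y, ¬X.
        ((Z → W) ↔ Z): β-rule — branch into (Z → W), Z  //  ¬(Z → W), ¬Z.
          branch 2.1.1 (add (Z → W), Z):
            (Z → W): β-rule — branch into ¬Z  //  W.
              branch 2.1.1.1 (add ¬Z):
                × closes — contains both Z and ¬Z.
              branch 2.1.1.2 (add W):
                ○ open, literals {W=1, X=0, Y=1, Z=1}.
          branch 2.1.2 (add ¬(Z → W), ¬Z):
            ¬(Z → W): α-rule — add Z, ¬W.
            × closes — contains both Z and ¬Z.
      branch 2.2 (add ¬W):
        ((Z → W) ↔ Z): β-rule — branch into (Z → W), Z  //  ¬(Z → W), ¬Z.
          branch 2.2.1 (add (Z → W), Z):
            (Z → W): β-rule — branch into ¬Z  //  W.
              branch 2.2.1.1 (add ¬Z):
                × closes — contains both Z and ¬Z.
              branch 2.2.1.2 (add W):
                × closes — contains both W and ¬W.
          branch 2.2.2 (add ¬(Z → W), ¬Z):
            ¬(Z → W): α-rule — add Z, ¬W.
            × closes — contains both Z and ¬Z.
5 branches closed, 3 open.
Each open branch fixes some atoms; the unmentioned ones are free. Counting distinct full assignments: branch {X=0, Y=1, Z=1} (W) contributes 2 new; branch {W=0, Z=1} (Y, X) contributes 3 new; branch {W=1, X=0, Y=1, Z=1} (none free) contributes 0 new. Total: 5.

5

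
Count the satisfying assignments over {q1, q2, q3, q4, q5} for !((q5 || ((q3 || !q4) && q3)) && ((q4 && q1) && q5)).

28

Initial set: {!((q5 || ((q3 || !q4) && q3)) && ((q4 && q1) && q5))}.
!((q5 || ((q3 || !q4) && q3)) && ((q4 && q1) && q5)): β-rule — branch into !(q5 || ((q3 || !q4) && q3))  //  !((q4 && q1) && q5).
  branch 1 (add !(q5 || ((q3 || !q4) && q3))):
    !(q5 || ((q3 || !q4) && q3)): α-rule — add !q5, !((q3 || !q4) && q3).
    !((q3 || !q4) && q3): β-rule — branch into !(q3 || !q4)  //  !q3.
      branch 1.1 (add !(q3 || !q4)):
        !(q3 || !q4): α-rule — add !q3, !!q4.
        ○ open, literals {q3=F, q4=T, q5=F}.
      branch 1.2 (add !q3):
        ○ open, literals {q3=F, q5=F}.
  branch 2 (add !((q4 && q1) && q5)):
    !((q4 && q1) && q5): β-rule — branch into !(q4 && q1)  //  !q5.
      branch 2.1 (add !(q4 && q1)):
        !(q4 && q1): β-rule — branch into !q4  //  !q1.
          branch 2.1.1 (add !q4):
            ○ open, literals {q4=F}.
          branch 2.1.2 (add !q1):
            ○ open, literals {q1=F}.
      branch 2.2 (add !q5):
        ○ open, literals {q5=F}.
0 branches closed, 5 open.
Each open branch fixes some atoms; the unmentioned ones are free. Counting distinct full assignments: branch {q3=F, q4=T, q5=F} (q1, q2) contributes 4 new; branch {q3=F, q5=F} (q1, q2, q4) contributes 4 new; branch {q4=F} (q1, q2, q3, q5) contributes 12 new; branch {q1=F} (q2, q3, q4, q5) contributes 6 new; branch {q5=F} (q1, q2, q3, q4) contributes 2 new. Total: 28.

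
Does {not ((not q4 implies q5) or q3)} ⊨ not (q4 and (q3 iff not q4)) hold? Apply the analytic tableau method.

Yes

Initial set: {not ((not q4 implies q5) or q3); not not (q4 and (q3 iff not q4))}.
not ((not q4 implies q5) or q3): α-rule — add not (not q4 implies q5), not q3.
not not (q4 and (q3 iff not q4)): α-rule — add q4, (q3 iff not q4).
not (not q4 implies q5): α-rule — add not q4, not q5.
× closes — contains both q4 and not q4.
All 1 branch closes.
Every branch closed, so the premises entail the conclusion.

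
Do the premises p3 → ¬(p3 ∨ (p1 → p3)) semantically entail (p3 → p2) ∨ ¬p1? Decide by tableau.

Yes

Initial set: {(p3 → ¬(p3 ∨ (p1 → p3))); ¬((p3 → p2) ∨ ¬p1)}.
¬((p3 → p2) ∨ ¬p1): α-rule — add ¬(p3 → p2), ¬¬p1.
¬(p3 → p2): α-rule — add p3, ¬p2.
(p3 → ¬(p3 ∨ (p1 → p3))): β-rule — branch into ¬p3  //  ¬(p3 ∨ (p1 → p3)).
  branch 1 (add ¬p3):
    × closes — contains both p3 and ¬p3.
  branch 2 (add ¬(p3 ∨ (p1 → p3))):
    ¬(p3 ∨ (p1 → p3)): α-rule — add ¬p3, ¬(p1 → p3).
    × closes — contains both p3 and ¬p3.
All 2 branches close.
Every branch closed, so the premises entail the conclusion.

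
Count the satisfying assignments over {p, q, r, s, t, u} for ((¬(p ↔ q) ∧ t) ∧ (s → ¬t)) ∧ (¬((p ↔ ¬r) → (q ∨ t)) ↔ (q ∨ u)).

Initial set: {(((¬(p ↔ q) ∧ t) ∧ (s → ¬t)) ∧ (¬((p ↔ ¬r) → (q ∨ t)) ↔ (q ∨ u)))}.
(((¬(p ↔ q) ∧ t) ∧ (s → ¬t)) ∧ (¬((p ↔ ¬r) → (q ∨ t)) ↔ (q ∨ u))): α-rule — add ((¬(p ↔ q) ∧ t) ∧ (s → ¬t)), (¬((p ↔ ¬r) → (q ∨ t)) ↔ (q ∨ u)).
((¬(p ↔ q) ∧ t) ∧ (s → ¬t)): α-rule — add (¬(p ↔ q) ∧ t), (s → ¬t).
(¬(p ↔ q) ∧ t): α-rule — add ¬(p ↔ q), t.
(¬((p ↔ ¬r) → (q ∨ t)) ↔ (q ∨ u)): β-rule — branch into ¬((p ↔ ¬r) → (q ∨ t)), (q ∨ u)  //  ¬¬((p ↔ ¬r) → (q ∨ t)), ¬(q ∨ u).
  branch 1 (add ¬((p ↔ ¬r) → (q ∨ t)), (q ∨ u)):
    ¬((p ↔ ¬r) → (q ∨ t)): α-rule — add (p ↔ ¬r), ¬(q ∨ t).
    ¬(q ∨ t): α-rule — add ¬q, ¬t.
    × closes — contains both t and ¬t.
  branch 2 (add ¬¬((p ↔ ¬r) → (q ∨ t)), ¬(q ∨ u)):
    ¬(q ∨ u): α-rule — add ¬q, ¬u.
    (s → ¬t): β-rule — branch into ¬s  //  ¬t.
      branch 2.1 (add ¬s):
        ¬(p ↔ q): β-rule — branch into p, ¬q  //  ¬p, q.
          branch 2.1.1 (add p, ¬q):
            ¬¬((p ↔ ¬r) → (q ∨ t)): β-rule — branch into ¬(p ↔ ¬r)  //  (q ∨ t).
              branch 2.1.1.1 (add ¬(p ↔ ¬r)):
                ¬(p ↔ ¬r): β-rule — branch into p, ¬¬r  //  ¬p, ¬r.
                  branch 2.1.1.1.1 (add p, ¬¬r):
                    ○ open, literals {p=true, q=false, r=true, s=false, t=true, u=false}.
                  branch 2.1.1.1.2 (add ¬p, ¬r):
                    × closes — contains both p and ¬p.
              branch 2.1.1.2 (add (q ∨ t)):
                (q ∨ t): β-rule — branch into q  //  t.
                  branch 2.1.1.2.1 (add q):
                    × closes — contains both q and ¬q.
                  branch 2.1.1.2.2 (add t):
                    ○ open, literals {p=true, q=false, s=false, t=true, u=false}.
          branch 2.1.2 (add ¬p, q):
            × closes — contains both q and ¬q.
      branch 2.2 (add ¬t):
        × closes — contains both t and ¬t.
5 branches closed, 2 open.
Each open branch fixes some atoms; the unmentioned ones are free. Counting distinct full assignments: branch {p=true, q=false, r=true, s=false, t=true, u=false} (none free) contributes 1 new; branch {p=true, q=false, s=false, t=true, u=false} (r) contributes 1 new. Total: 2.

2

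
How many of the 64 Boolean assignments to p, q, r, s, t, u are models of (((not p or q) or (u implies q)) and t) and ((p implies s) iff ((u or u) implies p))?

14

Initial set: {((((not p or q) or (u implies q)) and t) and ((p implies s) iff ((u or u) implies p)))}.
((((not p or q) or (u implies q)) and t) and ((p implies s) iff ((u or u) implies p))): α-rule — add (((not p or q) or (u implies q)) and t), ((p implies s) iff ((u or u) implies p)).
(((not p or q) or (u implies q)) and t): α-rule — add ((not p or q) or (u implies q)), t.
((p implies s) iff ((u or u) implies p)): β-rule — branch into (p implies s), ((u or u) implies p)  //  not (p implies s), not ((u or u) implies p).
  branch 1 (add (p implies s), ((u or u) implies p)):
    ((not p or q) or (u implies q)): β-rule — branch into (not p or q)  //  (u implies q).
      branch 1.1 (add (not p or q)):
        (p implies s): β-rule — branch into not p  //  s.
          branch 1.1.1 (add not p):
            ((u or u) implies p): β-rule — branch into not (u or u)  //  p.
              branch 1.1.1.1 (add not (u or u)):
                not (u or u): α-rule — add not u, not u.
                (not p or q): β-rule — branch into not p  //  q.
                  branch 1.1.1.1.1 (add not p):
                    ○ open, literals {p=F, t=T, u=F}.
                  branch 1.1.1.1.2 (add q):
                    ○ open, literals {p=F, q=T, t=T, u=F}.
              branch 1.1.1.2 (add p):
                × closes — contains both p and not p.
          branch 1.1.2 (add s):
            ((u or u) implies p): β-rule — branch into not (u or u)  //  p.
              branch 1.1.2.1 (add not (u or u)):
                not (u or u): α-rule — add not u, not u.
                (not p or q): β-rule — branch into not p  //  q.
                  branch 1.1.2.1.1 (add not p):
                    ○ open, literals {p=F, s=T, t=T, u=F}.
                  branch 1.1.2.1.2 (add q):
                    ○ open, literals {q=T, s=T, t=T, u=F}.
              branch 1.1.2.2 (add p):
                (not p or q): β-rule — branch into not p  //  q.
                  branch 1.1.2.2.1 (add not p):
                    × closes — contains both p and not p.
                  branch 1.1.2.2.2 (add q):
                    ○ open, literals {p=T, q=T, s=T, t=T}.
      branch 1.2 (add (u implies q)):
        (p implies s): β-rule — branch into not p  //  s.
          branch 1.2.1 (add not p):
            ((u or u) implies p): β-rule — branch into not (u or u)  //  p.
              branch 1.2.1.1 (add not (u or u)):
                not (u or u): α-rule — add not u, not u.
                (u implies q): β-rule — branch into not u  //  q.
                  branch 1.2.1.1.1 (add not u):
                    ○ open, literals {p=F, t=T, u=F}.
                  branch 1.2.1.1.2 (add q):
                    ○ open, literals {p=F, q=T, t=T, u=F}.
              branch 1.2.1.2 (add p):
                × closes — contains both p and not p.
          branch 1.2.2 (add s):
            ((u or u) implies p): β-rule — branch into not (u or u)  //  p.
              branch 1.2.2.1 (add not (u or u)):
                not (u or u): α-rule — add not u, not u.
                (u implies q): β-rule — branch into not u  //  q.
                  branch 1.2.2.1.1 (add not u):
                    ○ open, literals {s=T, t=T, u=F}.
                  branch 1.2.2.1.2 (add q):
                    ○ open, literals {q=T, s=T, t=T, u=F}.
              branch 1.2.2.2 (add p):
                (u implies q): β-rule — branch into not u  //  q.
                  branch 1.2.2.2.1 (add not u):
                    ○ open, literals {p=T, s=T, t=T, u=F}.
                  branch 1.2.2.2.2 (add q):
                    ○ open, literals {p=T, q=T, s=T, t=T}.
  branch 2 (add not (p implies s), not ((u or u) implies p)):
    not (p implies s): α-rule — add p, not s.
    not ((u or u) implies p): α-rule — add (u or u), not p.
    × closes — contains both p and not p.
4 branches closed, 11 open.
Each open branch fixes some atoms; the unmentioned ones are free. Counting distinct full assignments: branch {p=F, t=T, u=F} (q, r, s) contributes 8 new; branch {p=F, q=T, t=T, u=F} (r, s) contributes 0 new; branch {p=F, s=T, t=T, u=F} (q, r) contributes 0 new; branch {q=T, s=T, t=T, u=F} (p, r) contributes 2 new; branch {p=T, q=T, s=T, t=T} (r, u) contributes 2 new; branch {p=F, t=T, u=F} (q, r, s) contributes 0 new; branch {p=F, q=T, t=T, u=F} (r, s) contributes 0 new; branch {s=T, t=T, u=F} (p, q, r) contributes 2 new; branch {q=T, s=T, t=T, u=F} (p, r) contributes 0 new; branch {p=T, s=T, t=T, u=F} (q, r) contributes 0 new; branch {p=T, q=T, s=T, t=T} (r, u) contributes 0 new. Total: 14.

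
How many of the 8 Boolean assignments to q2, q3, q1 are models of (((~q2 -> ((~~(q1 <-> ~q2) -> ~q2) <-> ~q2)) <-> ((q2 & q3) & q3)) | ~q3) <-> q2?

Initial set: {((((~q2 -> ((~~(q1 <-> ~q2) -> ~q2) <-> ~q2)) <-> ((q2 & q3) & q3)) | ~q3) <-> q2)}.
((((~q2 -> ((~~(q1 <-> ~q2) -> ~q2) <-> ~q2)) <-> ((q2 & q3) & q3)) | ~q3) <-> q2): β-rule — branch into (((~q2 -> ((~~(q1 <-> ~q2) -> ~q2) <-> ~q2)) <-> ((q2 & q3) & q3)) | ~q3), q2  //  ~(((~q2 -> ((~~(q1 <-> ~q2) -> ~q2) <-> ~q2)) <-> ((q2 & q3) & q3)) | ~q3), ~q2.
  branch 1 (add (((~q2 -> ((~~(q1 <-> ~q2) -> ~q2) <-> ~q2)) <-> ((q2 & q3) & q3)) | ~q3), q2):
    (((~q2 -> ((~~(q1 <-> ~q2) -> ~q2) <-> ~q2)) <-> ((q2 & q3) & q3)) | ~q3): β-rule — branch into ((~q2 -> ((~~(q1 <-> ~q2) -> ~q2) <-> ~q2)) <-> ((q2 & q3) & q3))  //  ~q3.
      branch 1.1 (add ((~q2 -> ((~~(q1 <-> ~q2) -> ~q2) <-> ~q2)) <-> ((q2 & q3) & q3))):
        ((~q2 -> ((~~(q1 <-> ~q2) -> ~q2) <-> ~q2)) <-> ((q2 & q3) & q3)): β-rule — branch into (~q2 -> ((~~(q1 <-> ~q2) -> ~q2) <-> ~q2)), ((q2 & q3) & q3)  //  ~(~q2 -> ((~~(q1 <-> ~q2) -> ~q2) <-> ~q2)), ~((q2 & q3) & q3).
          branch 1.1.1 (add (~q2 -> ((~~(q1 <-> ~q2) -> ~q2) <-> ~q2)), ((q2 & q3) & q3)):
            ((q2 & q3) & q3): α-rule — add (q2 & q3), q3.
            (q2 & q3): α-rule — add q2, q3.
            (~q2 -> ((~~(q1 <-> ~q2) -> ~q2) <-> ~q2)): β-rule — branch into ~~q2  //  ((~~(q1 <-> ~q2) -> ~q2) <-> ~q2).
              branch 1.1.1.1 (add ~~q2):
                ○ open, literals {q2=T, q3=T}.
              branch 1.1.1.2 (add ((~~(q1 <-> ~q2) -> ~q2) <-> ~q2)):
                ((~~(q1 <-> ~q2) -> ~q2) <-> ~q2): β-rule — branch into (~~(q1 <-> ~q2) -> ~q2), ~q2  //  ~(~~(q1 <-> ~q2) -> ~q2), ~~q2.
                  branch 1.1.1.2.1 (add (~~(q1 <-> ~q2) -> ~q2), ~q2):
                    × closes — contains both q2 and ~q2.
                  branch 1.1.1.2.2 (add ~(~~(q1 <-> ~q2) -> ~q2), ~~q2):
                    ~(~~(q1 <-> ~q2) -> ~q2): α-rule — add ~~(q1 <-> ~q2), ~~q2.
                    ~~(q1 <-> ~q2): drop double negation, giving (q1 <-> ~q2).
                    (q1 <-> ~q2): β-rule — branch into q1, ~q2  //  ~q1, ~~q2.
                      branch 1.1.1.2.2.1 (add q1, ~q2):
                        × closes — contains both q2 and ~q2.
                      branch 1.1.1.2.2.2 (add ~q1, ~~q2):
                        ○ open, literals {q1=F, q2=T, q3=T}.
          branch 1.1.2 (add ~(~q2 -> ((~~(q1 <-> ~q2) -> ~q2) <-> ~q2)), ~((q2 & q3) & q3)):
            ~(~q2 -> ((~~(q1 <-> ~q2) -> ~q2) <-> ~q2)): α-rule — add ~q2, ~((~~(q1 <-> ~q2) -> ~q2) <-> ~q2).
            × closes — contains both q2 and ~q2.
      branch 1.2 (add ~q3):
        ○ open, literals {q2=T, q3=F}.
  branch 2 (add ~(((~q2 -> ((~~(q1 <-> ~q2) -> ~q2) <-> ~q2)) <-> ((q2 & q3) & q3)) | ~q3), ~q2):
    ~(((~q2 -> ((~~(q1 <-> ~q2) -> ~q2) <-> ~q2)) <-> ((q2 & q3) & q3)) | ~q3): α-rule — add ~((~q2 -> ((~~(q1 <-> ~q2) -> ~q2) <-> ~q2)) <-> ((q2 & q3) & q3)), ~~q3.
    ~((~q2 -> ((~~(q1 <-> ~q2) -> ~q2) <-> ~q2)) <-> ((q2 & q3) & q3)): β-rule — branch into (~q2 -> ((~~(q1 <-> ~q2) -> ~q2) <-> ~q2)), ~((q2 & q3) & q3)  //  ~(~q2 -> ((~~(q1 <-> ~q2) -> ~q2) <-> ~q2)), ((q2 & q3) & q3).
      branch 2.1 (add (~q2 -> ((~~(q1 <-> ~q2) -> ~q2) <-> ~q2)), ~((q2 & q3) & q3)):
        (~q2 -> ((~~(q1 <-> ~q2) -> ~q2) <-> ~q2)): β-rule — branch into ~~q2  //  ((~~(q1 <-> ~q2) -> ~q2) <-> ~q2).
          branch 2.1.1 (add ~~q2):
            × closes — contains both q2 and ~q2.
          branch 2.1.2 (add ((~~(q1 <-> ~q2) -> ~q2) <-> ~q2)):
            ~((q2 & q3) & q3): β-rule — branch into ~(q2 & q3)  //  ~q3.
              branch 2.1.2.1 (add ~(q2 & q3)):
                ((~~(q1 <-> ~q2) -> ~q2) <-> ~q2): β-rule — branch into (~~(q1 <-> ~q2) -> ~q2), ~q2  //  ~(~~(q1 <-> ~q2) -> ~q2), ~~q2.
                  branch 2.1.2.1.1 (add (~~(q1 <-> ~q2) -> ~q2), ~q2):
                    ~(q2 & q3): β-rule — branch into ~q2  //  ~q3.
                      branch 2.1.2.1.1.1 (add ~q2):
                        (~~(q1 <-> ~q2) -> ~q2): β-rule — branch into ~~~(q1 <-> ~q2)  //  ~q2.
                          branch 2.1.2.1.1.1.1 (add ~~~(q1 <-> ~q2)):
                            ~~~(q1 <-> ~q2): drop double negation, giving ~(q1 <-> ~q2).
                            ~(q1 <-> ~q2): β-rule — branch into q1, ~~q2  //  ~q1, ~q2.
                              branch 2.1.2.1.1.1.1.1 (add q1, ~~q2):
                                × closes — contains both q2 and ~q2.
                              branch 2.1.2.1.1.1.1.2 (add ~q1, ~q2):
                                ○ open, literals {q1=F, q2=F, q3=T}.
                          branch 2.1.2.1.1.1.2 (add ~q2):
                            ○ open, literals {q2=F, q3=T}.
                      branch 2.1.2.1.1.2 (add ~q3):
                        × closes — contains both q3 and ~q3.
                  branch 2.1.2.1.2 (add ~(~~(q1 <-> ~q2) -> ~q2), ~~q2):
                    × closes — contains both q2 and ~q2.
              branch 2.1.2.2 (add ~q3):
                × closes — contains both q3 and ~q3.
      branch 2.2 (add ~(~q2 -> ((~~(q1 <-> ~q2) -> ~q2) <-> ~q2)), ((q2 & q3) & q3)):
        ~(~q2 -> ((~~(q1 <-> ~q2) -> ~q2) <-> ~q2)): α-rule — add ~q2, ~((~~(q1 <-> ~q2) -> ~q2) <-> ~q2).
        ((q2 & q3) & q3): α-rule — add (q2 & q3), q3.
        (q2 & q3): α-rule — add q2, q3.
        × closes — contains both q2 and ~q2.
9 branches closed, 5 open.
Each open branch fixes some atoms; the unmentioned ones are free. Counting distinct full assignments: branch {q2=T, q3=T} (q1) contributes 2 new; branch {q1=F, q2=T, q3=T} (none free) contributes 0 new; branch {q2=T, q3=F} (q1) contributes 2 new; branch {q1=F, q2=F, q3=T} (none free) contributes 1 new; branch {q2=F, q3=T} (q1) contributes 1 new. Total: 6.

6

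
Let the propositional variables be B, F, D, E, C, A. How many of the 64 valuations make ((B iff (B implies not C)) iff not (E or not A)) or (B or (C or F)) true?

62

Initial set: {(((B iff (B implies not C)) iff not (E or not A)) or (B or (C or F)))}.
(((B iff (B implies not C)) iff not (E or not A)) or (B or (C or F))): β-rule — branch into ((B iff (B implies not C)) iff not (E or not A))  //  (B or (C or F)).
  branch 1 (add ((B iff (B implies not C)) iff not (E or not A))):
    ((B iff (B implies not C)) iff not (E or not A)): β-rule — branch into (B iff (B implies not C)), not (E or not A)  //  not (B iff (B implies not C)), not not (E or not A).
      branch 1.1 (add (B iff (B implies not C)), not (E or not A)):
        not (E or not A): α-rule — add not E, not not A.
        (B iff (B implies not C)): β-rule — branch into B, (B implies not C)  //  not B, not (B implies not C).
          branch 1.1.1 (add B, (B implies not C)):
            (B implies not C): β-rule — branch into not B  //  not C.
              branch 1.1.1.1 (add not B):
                × closes — contains both B and not B.
              branch 1.1.1.2 (add not C):
                ○ open, literals {A=true, B=true, C=false, E=false}.
          branch 1.1.2 (add not B, not (B implies not C)):
            not (B implies not C): α-rule — add B, not not C.
            × closes — contains both B and not B.
      branch 1.2 (add not (B iff (B implies not C)), not not (E or not A)):
        not (B iff (B implies not C)): β-rule — branch into B, not (B implies not C)  //  not B, (B implies not C).
          branch 1.2.1 (add B, not (B implies not C)):
            not (B implies not C): α-rule — add B, not not C.
            not not (E or not A): β-rule — branch into E  //  not A.
              branch 1.2.1.1 (add E):
                ○ open, literals {B=true, C=true, E=true}.
              branch 1.2.1.2 (add not A):
                ○ open, literals {A=false, B=true, C=true}.
          branch 1.2.2 (add not B, (B implies not C)):
            not not (E or not A): β-rule — branch into E  //  not A.
              branch 1.2.2.1 (add E):
                (B implies not C): β-rule — branch into not B  //  not C.
                  branch 1.2.2.1.1 (add not B):
                    ○ open, literals {B=false, E=true}.
                  branch 1.2.2.1.2 (add not C):
                    ○ open, literals {B=false, C=false, E=true}.
              branch 1.2.2.2 (add not A):
                (B implies not C): β-rule — branch into not B  //  not C.
                  branch 1.2.2.2.1 (add not B):
                    ○ open, literals {A=false, B=false}.
                  branch 1.2.2.2.2 (add not C):
                    ○ open, literals {A=false, B=false, C=false}.
  branch 2 (add (B or (C or F))):
    (B or (C or F)): β-rule — branch into B  //  (C or F).
      branch 2.1 (add B):
        ○ open, literals {B=true}.
      branch 2.2 (add (C or F)):
        (C or F): β-rule — branch into C  //  F.
          branch 2.2.1 (add C):
            ○ open, literals {C=true}.
          branch 2.2.2 (add F):
            ○ open, literals {F=true}.
2 branches closed, 10 open.
Each open branch fixes some atoms; the unmentioned ones are free. Counting distinct full assignments: branch {A=true, B=true, C=false, E=false} (F, D) contributes 4 new; branch {B=true, C=true, E=true} (F, D, A) contributes 8 new; branch {A=false, B=true, C=true} (F, D, E) contributes 4 new; branch {B=false, E=true} (F, D, C, A) contributes 16 new; branch {B=false, C=false, E=true} (F, D, A) contributes 0 new; branch {A=false, B=false} (F, D, E, C) contributes 8 new; branch {A=false, B=false, C=false} (F, D, E) contributes 0 new; branch {B=true} (F, D, E, C, A) contributes 16 new; branch {C=true} (B, F, D, E, A) contributes 4 new; branch {F=true} (B, D, E, C, A) contributes 2 new. Total: 62.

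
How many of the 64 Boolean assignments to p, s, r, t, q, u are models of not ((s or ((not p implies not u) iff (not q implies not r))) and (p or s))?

Initial set: {T not ((s or ((not p implies not u) iff (not q implies not r))) and (p or s))}.
T not ((s or ((not p implies not u) iff (not q implies not r))) and (p or s)): β-rule — branch into F (s or ((not p implies not u) iff (not q implies not r)))  //  F (p or s).
  branch 1 (add F (s or ((not p implies not u) iff (not q implies not r)))):
    F (s or ((not p implies not u) iff (not q implies not r))): α-rule — add F s, F ((not p implies not u) iff (not q implies not r)).
    F ((not p implies not u) iff (not q implies not r)): β-rule — branch into T (not p implies not u), F (not q implies not r)  //  F (not p implies not u), T (not q implies not r).
      branch 1.1 (add T (not p implies not u), F (not q implies not r)):
        F (not q implies not r): α-rule — add T not q, F not r.
        T (not p implies not u): β-rule — branch into F not p  //  T not u.
          branch 1.1.1 (add F not p):
            ○ open, literals {p=true, q=false, r=true, s=false}.
          branch 1.1.2 (add T not u):
            ○ open, literals {q=false, r=true, s=false, u=false}.
      branch 1.2 (add F (not p implies not u), T (not q implies not r)):
        F (not p implies not u): α-rule — add T not p, F not u.
        T (not q implies not r): β-rule — branch into F not q  //  T not r.
          branch 1.2.1 (add F not q):
            ○ open, literals {p=false, q=true, s=false, u=true}.
          branch 1.2.2 (add T not r):
            ○ open, literals {p=false, r=false, s=false, u=true}.
  branch 2 (add F (p or s)):
    F (p or s): α-rule — add F p, F s.
    ○ open, literals {p=false, s=false}.
0 branches closed, 5 open.
Each open branch fixes some atoms; the unmentioned ones are free. Counting distinct full assignments: branch {p=true, q=false, r=true, s=false} (t, u) contributes 4 new; branch {q=false, r=true, s=false, u=false} (p, t) contributes 2 new; branch {p=false, q=true, s=false, u=true} (r, t) contributes 4 new; branch {p=false, r=false, s=false, u=true} (t, q) contributes 2 new; branch {p=false, s=false} (r, t, q, u) contributes 8 new. Total: 20.

20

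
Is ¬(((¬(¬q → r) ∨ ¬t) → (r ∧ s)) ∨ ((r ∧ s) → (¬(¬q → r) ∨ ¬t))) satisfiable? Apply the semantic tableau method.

Initial set: {¬(((¬(¬q → r) ∨ ¬t) → (r ∧ s)) ∨ ((r ∧ s) → (¬(¬q → r) ∨ ¬t)))}.
¬(((¬(¬q → r) ∨ ¬t) → (r ∧ s)) ∨ ((r ∧ s) → (¬(¬q → r) ∨ ¬t))): α-rule — add ¬((¬(¬q → r) ∨ ¬t) → (r ∧ s)), ¬((r ∧ s) → (¬(¬q → r) ∨ ¬t)).
¬((¬(¬q → r) ∨ ¬t) → (r ∧ s)): α-rule — add (¬(¬q → r) ∨ ¬t), ¬(r ∧ s).
¬((r ∧ s) → (¬(¬q → r) ∨ ¬t)): α-rule — add (r ∧ s), ¬(¬(¬q → r) ∨ ¬t).
(r ∧ s): α-rule — add r, s.
¬(¬(¬q → r) ∨ ¬t): α-rule — add ¬¬(¬q → r), ¬¬t.
(¬(¬q → r) ∨ ¬t): β-rule — branch into ¬(¬q → r)  //  ¬t.
  branch 1 (add ¬(¬q → r)):
    ¬(¬q → r): α-rule — add ¬q, ¬r.
    × closes — contains both r and ¬r.
  branch 2 (add ¬t):
    × closes — contains both t and ¬t.
All 2 branches close.
Every branch closed; the formula is unsatisfiable.

Unsatisfiable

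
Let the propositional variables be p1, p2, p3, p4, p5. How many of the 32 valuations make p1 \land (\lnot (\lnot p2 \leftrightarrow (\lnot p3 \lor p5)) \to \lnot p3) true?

12

Initial set: {(p1 \land (\lnot (\lnot p2 \leftrightarrow (\lnot p3 \lor p5)) \to \lnot p3))}.
(p1 \land (\lnot (\lnot p2 \leftrightarrow (\lnot p3 \lor p5)) \to \lnot p3)): α-rule — add p1, (\lnot (\lnot p2 \leftrightarrow (\lnot p3 \lor p5)) \to \lnot p3).
(\lnot (\lnot p2 \leftrightarrow (\lnot p3 \lor p5)) \to \lnot p3): β-rule — branch into \lnot \lnot (\lnot p2 \leftrightarrow (\lnot p3 \lor p5))  //  \lnot p3.
  branch 1 (add \lnot \lnot (\lnot p2 \leftrightarrow (\lnot p3 \lor p5))):
    \lnot \lnot (\lnot p2 \leftrightarrow (\lnot p3 \lor p5)): β-rule — branch into \lnot p2, (\lnot p3 \lor p5)  //  \lnot \lnot p2, \lnot (\lnot p3 \lor p5).
      branch 1.1 (add \lnot p2, (\lnot p3 \lor p5)):
        (\lnot p3 \lor p5): β-rule — branch into \lnot p3  //  p5.
          branch 1.1.1 (add \lnot p3):
            ○ open, literals {p1=T, p2=F, p3=F}.
          branch 1.1.2 (add p5):
            ○ open, literals {p1=T, p2=F, p5=T}.
      branch 1.2 (add \lnot \lnot p2, \lnot (\lnot p3 \lor p5)):
        \lnot (\lnot p3 \lor p5): α-rule — add \lnot \lnot p3, \lnot p5.
        ○ open, literals {p1=T, p2=T, p3=T, p5=F}.
  branch 2 (add \lnot p3):
    ○ open, literals {p1=T, p3=F}.
0 branches closed, 4 open.
Each open branch fixes some atoms; the unmentioned ones are free. Counting distinct full assignments: branch {p1=T, p2=F, p3=F} (p4, p5) contributes 4 new; branch {p1=T, p2=F, p5=T} (p3, p4) contributes 2 new; branch {p1=T, p2=T, p3=T, p5=F} (p4) contributes 2 new; branch {p1=T, p3=F} (p2, p4, p5) contributes 4 new. Total: 12.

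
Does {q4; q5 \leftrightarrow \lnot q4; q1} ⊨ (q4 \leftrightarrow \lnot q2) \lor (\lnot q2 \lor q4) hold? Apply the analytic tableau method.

Initial set: {T q4; T (q5 \leftrightarrow \lnot q4); T q1; F ((q4 \leftrightarrow \lnot q2) \lor (\lnot q2 \lor q4))}.
F ((q4 \leftrightarrow \lnot q2) \lor (\lnot q2 \lor q4)): α-rule — add F (q4 \leftrightarrow \lnot q2), F (\lnot q2 \lor q4).
F (\lnot q2 \lor q4): α-rule — add F \lnot q2, F q4.
× closes — contains both q4 and \lnot q4.
All 1 branch closes.
Every branch closed, so the premises entail the conclusion.

Yes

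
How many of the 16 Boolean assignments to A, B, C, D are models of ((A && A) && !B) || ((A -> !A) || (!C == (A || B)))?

14

Initial set: {(((A && A) && !B) || ((A -> !A) || (!C == (A || B))))}.
(((A && A) && !B) || ((A -> !A) || (!C == (A || B)))): β-rule — branch into ((A && A) && !B)  //  ((A -> !A) || (!C == (A || B))).
  branch 1 (add ((A && A) && !B)):
    ((A && A) && !B): α-rule — add (A && A), !B.
    (A && A): α-rule — add A, A.
    ○ open, literals {A=1, B=0}.
  branch 2 (add ((A -> !A) || (!C == (A || B)))):
    ((A -> !A) || (!C == (A || B))): β-rule — branch into (A -> !A)  //  (!C == (A || B)).
      branch 2.1 (add (A -> !A)):
        (A -> !A): β-rule — branch into !A  //  !A.
          branch 2.1.1 (add !A):
            ○ open, literals {A=0}.
          branch 2.1.2 (add !A):
            ○ open, literals {A=0}.
      branch 2.2 (add (!C == (A || B))):
        (!C == (A || B)): β-rule — branch into !C, (A || B)  //  !!C, !(A || B).
          branch 2.2.1 (add !C, (A || B)):
            (A || B): β-rule — branch into A  //  B.
              branch 2.2.1.1 (add A):
                ○ open, literals {A=1, C=0}.
              branch 2.2.1.2 (add B):
                ○ open, literals {B=1, C=0}.
          branch 2.2.2 (add !!C, !(A || B)):
            !(A || B): α-rule — add !A, !B.
            ○ open, literals {A=0, B=0, C=1}.
0 branches closed, 6 open.
Each open branch fixes some atoms; the unmentioned ones are free. Counting distinct full assignments: branch {A=1, B=0} (C, D) contributes 4 new; branch {A=0} (B, C, D) contributes 8 new; branch {A=0} (B, C, D) contributes 0 new; branch {A=1, C=0} (B, D) contributes 2 new; branch {B=1, C=0} (A, D) contributes 0 new; branch {A=0, B=0, C=1} (D) contributes 0 new. Total: 14.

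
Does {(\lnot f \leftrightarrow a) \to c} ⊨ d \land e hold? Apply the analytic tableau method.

Initial set: {((\lnot f \leftrightarrow a) \to c); \lnot (d \land e)}.
((\lnot f \leftrightarrow a) \to c): β-rule — branch into \lnot (\lnot f \leftrightarrow a)  //  c.
  branch 1 (add \lnot (\lnot f \leftrightarrow a)):
    \lnot (d \land e): β-rule — branch into \lnot d  //  \lnot e.
      branch 1.1 (add \lnot d):
        \lnot (\lnot f \leftrightarrow a): β-rule — branch into \lnot f, \lnot a  //  \lnot \lnot f, a.
          branch 1.1.1 (add \lnot f, \lnot a):
            ○ open, literals {a=F, d=F, f=F}.
          branch 1.1.2 (add \lnot \lnot f, a):
            ○ open, literals {a=T, d=F, f=T}.
      branch 1.2 (add \lnot e):
        \lnot (\lnot f \leftrightarrow a): β-rule — branch into \lnot f, \lnot a  //  \lnot \lnot f, a.
          branch 1.2.1 (add \lnot f, \lnot a):
            ○ open, literals {a=F, e=F, f=F}.
          branch 1.2.2 (add \lnot \lnot f, a):
            ○ open, literals {a=T, e=F, f=T}.
  branch 2 (add c):
    \lnot (d \land e): β-rule — branch into \lnot d  //  \lnot e.
      branch 2.1 (add \lnot d):
        ○ open, literals {c=T, d=F}.
      branch 2.2 (add \lnot e):
        ○ open, literals {c=T, e=F}.
0 branches closed, 6 open.
An open branch gives a countermodel: a=F, d=F, f=F (unmentioned atoms arbitrary); the premises hold there but the conclusion fails.

No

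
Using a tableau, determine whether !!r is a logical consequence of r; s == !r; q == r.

Yes

Initial set: {T r; T (s == !r); T (q == r); F !!r}.
F !!r: drop double negation, giving F r.
× closes — contains both r and !r.
All 1 branch closes.
Every branch closed, so the premises entail the conclusion.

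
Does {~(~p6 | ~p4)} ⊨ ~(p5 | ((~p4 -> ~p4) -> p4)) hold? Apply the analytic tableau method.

Initial set: {~(~p6 | ~p4); ~~(p5 | ((~p4 -> ~p4) -> p4))}.
~(~p6 | ~p4): α-rule — add ~~p6, ~~p4.
~~(p5 | ((~p4 -> ~p4) -> p4)): β-rule — branch into p5  //  ((~p4 -> ~p4) -> p4).
  branch 1 (add p5):
    ○ open, literals {p4=T, p5=T, p6=T}.
  branch 2 (add ((~p4 -> ~p4) -> p4)):
    ((~p4 -> ~p4) -> p4): β-rule — branch into ~(~p4 -> ~p4)  //  p4.
      branch 2.1 (add ~(~p4 -> ~p4)):
        ~(~p4 -> ~p4): α-rule — add ~p4, ~~p4.
        × closes — contains both p4 and ~p4.
      branch 2.2 (add p4):
        ○ open, literals {p4=T, p6=T}.
1 branch closed, 2 open.
An open branch gives a countermodel: p4=T, p5=T, p6=T (unmentioned atoms arbitrary); the premises hold there but the conclusion fails.

No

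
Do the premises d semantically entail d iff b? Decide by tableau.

No

Initial set: {d; not (d iff b)}.
not (d iff b): β-rule — branch into d, not b  //  not d, b.
  branch 1 (add d, not b):
    ○ open, literals {b=false, d=true}.
  branch 2 (add not d, b):
    × closes — contains both d and not d.
1 branch closed, 1 open.
An open branch gives a countermodel: b=false, d=true (unmentioned atoms arbitrary); the premises hold there but the conclusion fails.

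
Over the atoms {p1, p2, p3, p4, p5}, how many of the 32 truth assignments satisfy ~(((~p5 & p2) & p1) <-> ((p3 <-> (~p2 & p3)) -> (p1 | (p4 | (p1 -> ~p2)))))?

Initial set: {~(((~p5 & p2) & p1) <-> ((p3 <-> (~p2 & p3)) -> (p1 | (p4 | (p1 -> ~p2)))))}.
~(((~p5 & p2) & p1) <-> ((p3 <-> (~p2 & p3)) -> (p1 | (p4 | (p1 -> ~p2))))): β-rule — branch into ((~p5 & p2) & p1), ~((p3 <-> (~p2 & p3)) -> (p1 | (p4 | (p1 -> ~p2))))  //  ~((~p5 & p2) & p1), ((p3 <-> (~p2 & p3)) -> (p1 | (p4 | (p1 -> ~p2)))).
  branch 1 (add ((~p5 & p2) & p1), ~((p3 <-> (~p2 & p3)) -> (p1 | (p4 | (p1 -> ~p2))))):
    ((~p5 & p2) & p1): α-rule — add (~p5 & p2), p1.
    ~((p3 <-> (~p2 & p3)) -> (p1 | (p4 | (p1 -> ~p2)))): α-rule — add (p3 <-> (~p2 & p3)), ~(p1 | (p4 | (p1 -> ~p2))).
    (~p5 & p2): α-rule — add ~p5, p2.
    ~(p1 | (p4 | (p1 -> ~p2))): α-rule — add ~p1, ~(p4 | (p1 -> ~p2)).
    × closes — contains both p1 and ~p1.
  branch 2 (add ~((~p5 & p2) & p1), ((p3 <-> (~p2 & p3)) -> (p1 | (p4 | (p1 -> ~p2))))):
    ~((~p5 & p2) & p1): β-rule — branch into ~(~p5 & p2)  //  ~p1.
      branch 2.1 (add ~(~p5 & p2)):
        ((p3 <-> (~p2 & p3)) -> (p1 | (p4 | (p1 -> ~p2)))): β-rule — branch into ~(p3 <-> (~p2 & p3))  //  (p1 | (p4 | (p1 -> ~p2))).
          branch 2.1.1 (add ~(p3 <-> (~p2 & p3))):
            ~(~p5 & p2): β-rule — branch into ~~p5  //  ~p2.
              branch 2.1.1.1 (add ~~p5):
                ~(p3 <-> (~p2 & p3)): β-rule — branch into p3, ~(~p2 & p3)  //  ~p3, (~p2 & p3).
                  branch 2.1.1.1.1 (add p3, ~(~p2 & p3)):
                    ~(~p2 & p3): β-rule — branch into ~~p2  //  ~p3.
                      branch 2.1.1.1.1.1 (add ~~p2):
                        ○ open, literals {p2=true, p3=true, p5=true}.
                      branch 2.1.1.1.1.2 (add ~p3):
                        × closes — contains both p3 and ~p3.
                  branch 2.1.1.1.2 (add ~p3, (~p2 & p3)):
                    (~p2 & p3): α-rule — add ~p2, p3.
                    × closes — contains both p3 and ~p3.
              branch 2.1.1.2 (add ~p2):
                ~(p3 <-> (~p2 & p3)): β-rule — branch into p3, ~(~p2 & p3)  //  ~p3, (~p2 & p3).
                  branch 2.1.1.2.1 (add p3, ~(~p2 & p3)):
                    ~(~p2 & p3): β-rule — branch into ~~p2  //  ~p3.
                      branch 2.1.1.2.1.1 (add ~~p2):
                        × closes — contains both p2 and ~p2.
                      branch 2.1.1.2.1.2 (add ~p3):
                        × closes — contains both p3 and ~p3.
                  branch 2.1.1.2.2 (add ~p3, (~p2 & p3)):
                    (~p2 & p3): α-rule — add ~p2, p3.
                    × closes — contains both p3 and ~p3.
          branch 2.1.2 (add (p1 | (p4 | (p1 -> ~p2)))):
            ~(~p5 & p2): β-rule — branch into ~~p5  //  ~p2.
              branch 2.1.2.1 (add ~~p5):
                (p1 | (p4 | (p1 -> ~p2))): β-rule — branch into p1  //  (p4 | (p1 -> ~p2)).
                  branch 2.1.2.1.1 (add p1):
                    ○ open, literals {p1=true, p5=true}.
                  branch 2.1.2.1.2 (add (p4 | (p1 -> ~p2))):
                    (p4 | (p1 -> ~p2)): β-rule — branch into p4  //  (p1 -> ~p2).
                      branch 2.1.2.1.2.1 (add p4):
                        ○ open, literals {p4=true, p5=true}.
                      branch 2.1.2.1.2.2 (add (p1 -> ~p2)):
                        (p1 -> ~p2): β-rule — branch into ~p1  //  ~p2.
                          branch 2.1.2.1.2.2.1 (add ~p1):
                            ○ open, literals {p1=false, p5=true}.
                          branch 2.1.2.1.2.2.2 (add ~p2):
                            ○ open, literals {p2=false, p5=true}.
              branch 2.1.2.2 (add ~p2):
                (p1 | (p4 | (p1 -> ~p2))): β-rule — branch into p1  //  (p4 | (p1 -> ~p2)).
                  branch 2.1.2.2.1 (add p1):
                    ○ open, literals {p1=true, p2=false}.
                  branch 2.1.2.2.2 (add (p4 | (p1 -> ~p2))):
                    (p4 | (p1 -> ~p2)): β-rule — branch into p4  //  (p1 -> ~p2).
                      branch 2.1.2.2.2.1 (add p4):
                        ○ open, literals {p2=false, p4=true}.
                      branch 2.1.2.2.2.2 (add (p1 -> ~p2)):
                        (p1 -> ~p2): β-rule — branch into ~p1  //  ~p2.
                          branch 2.1.2.2.2.2.1 (add ~p1):
                            ○ open, literals {p1=false, p2=false}.
                          branch 2.1.2.2.2.2.2 (add ~p2):
                            ○ open, literals {p2=false}.
      branch 2.2 (add ~p1):
        ((p3 <-> (~p2 & p3)) -> (p1 | (p4 | (p1 -> ~p2)))): β-rule — branch into ~(p3 <-> (~p2 & p3))  //  (p1 | (p4 | (p1 -> ~p2))).
          branch 2.2.1 (add ~(p3 <-> (~p2 & p3))):
            ~(p3 <-> (~p2 & p3)): β-rule — branch into p3, ~(~p2 & p3)  //  ~p3, (~p2 & p3).
              branch 2.2.1.1 (add p3, ~(~p2 & p3)):
                ~(~p2 & p3): β-rule — branch into ~~p2  //  ~p3.
                  branch 2.2.1.1.1 (add ~~p2):
                    ○ open, literals {p1=false, p2=true, p3=true}.
                  branch 2.2.1.1.2 (add ~p3):
                    × closes — contains both p3 and ~p3.
              branch 2.2.1.2 (add ~p3, (~p2 & p3)):
                (~p2 & p3): α-rule — add ~p2, p3.
                × closes — contains both p3 and ~p3.
          branch 2.2.2 (add (p1 | (p4 | (p1 -> ~p2)))):
            (p1 | (p4 | (p1 -> ~p2))): β-rule — branch into p1  //  (p4 | (p1 -> ~p2)).
              branch 2.2.2.1 (add p1):
                × closes — contains both p1 and ~p1.
              branch 2.2.2.2 (add (p4 | (p1 -> ~p2))):
                (p4 | (p1 -> ~p2)): β-rule — branch into p4  //  (p1 -> ~p2).
                  branch 2.2.2.2.1 (add p4):
                    ○ open, literals {p1=false, p4=true}.
                  branch 2.2.2.2.2 (add (p1 -> ~p2)):
                    (p1 -> ~p2): β-rule — branch into ~p1  //  ~p2.
                      branch 2.2.2.2.2.1 (add ~p1):
                        ○ open, literals {p1=false}.
                      branch 2.2.2.2.2.2 (add ~p2):
                        ○ open, literals {p1=false, p2=false}.
9 branches closed, 13 open.
Each open branch fixes some atoms; the unmentioned ones are free. Counting distinct full assignments: branch {p2=true, p3=true, p5=true} (p1, p4) contributes 4 new; branch {p1=true, p5=true} (p2, p3, p4) contributes 6 new; branch {p4=true, p5=true} (p1, p2, p3) contributes 3 new; branch {p1=false, p5=true} (p2, p3, p4) contributes 3 new; branch {p2=false, p5=true} (p1, p3, p4) contributes 0 new; branch {p1=true, p2=false} (p3, p4, p5) contributes 4 new; branch {p2=false, p4=true} (p1, p3, p5) contributes 2 new; branch {p1=false, p2=false} (p3, p4, p5) contributes 2 new; branch {p2=false} (p1, p3, p4, p5) contributes 0 new; branch {p1=false, p2=true, p3=true} (p4, p5) contributes 2 new; branch {p1=false, p4=true} (p2, p3, p5) contributes 1 new; branch {p1=false} (p2, p3, p4, p5) contributes 1 new; branch {p1=false, p2=false} (p3, p4, p5) contributes 0 new. Total: 28.

28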